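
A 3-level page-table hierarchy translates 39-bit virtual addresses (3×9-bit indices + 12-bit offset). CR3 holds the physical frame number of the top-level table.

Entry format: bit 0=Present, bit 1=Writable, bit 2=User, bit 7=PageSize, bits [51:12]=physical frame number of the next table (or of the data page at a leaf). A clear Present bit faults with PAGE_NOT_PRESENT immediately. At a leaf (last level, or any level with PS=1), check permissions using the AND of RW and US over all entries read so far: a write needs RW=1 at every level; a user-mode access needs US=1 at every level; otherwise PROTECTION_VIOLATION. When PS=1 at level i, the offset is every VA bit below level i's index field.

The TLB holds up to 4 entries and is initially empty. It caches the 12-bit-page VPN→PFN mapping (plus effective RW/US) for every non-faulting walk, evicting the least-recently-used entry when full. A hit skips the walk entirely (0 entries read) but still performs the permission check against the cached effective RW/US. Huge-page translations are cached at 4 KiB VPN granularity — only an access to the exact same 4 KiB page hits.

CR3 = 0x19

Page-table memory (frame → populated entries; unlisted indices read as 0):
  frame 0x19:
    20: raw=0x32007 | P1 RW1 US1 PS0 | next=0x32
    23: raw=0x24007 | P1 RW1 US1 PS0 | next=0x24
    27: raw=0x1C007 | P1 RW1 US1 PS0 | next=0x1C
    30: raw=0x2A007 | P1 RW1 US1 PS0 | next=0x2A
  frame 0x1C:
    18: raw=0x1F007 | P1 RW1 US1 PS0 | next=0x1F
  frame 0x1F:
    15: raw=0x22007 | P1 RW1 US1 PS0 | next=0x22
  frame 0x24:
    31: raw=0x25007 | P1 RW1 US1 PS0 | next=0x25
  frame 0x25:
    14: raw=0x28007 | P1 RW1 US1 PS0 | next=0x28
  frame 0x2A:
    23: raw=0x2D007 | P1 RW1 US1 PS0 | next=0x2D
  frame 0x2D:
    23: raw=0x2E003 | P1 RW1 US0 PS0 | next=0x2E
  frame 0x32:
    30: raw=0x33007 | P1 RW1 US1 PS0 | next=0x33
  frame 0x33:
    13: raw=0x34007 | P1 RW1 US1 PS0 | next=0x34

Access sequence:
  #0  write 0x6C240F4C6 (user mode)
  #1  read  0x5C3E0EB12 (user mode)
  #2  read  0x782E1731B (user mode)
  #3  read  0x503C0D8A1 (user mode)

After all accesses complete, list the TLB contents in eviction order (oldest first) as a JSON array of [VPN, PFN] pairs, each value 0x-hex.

Per-access translation:
#0 VA=0x6C240F4C6 (w,user):
  L0 @0x19[27] → 0x1C007  P=1,RW=1,US=1,PS=0
  L1 @0x1C[18] → 0x1F007  P=1,RW=1,US=1,PS=0
  L2 @0x1F[15] → 0x22007  P=1,RW=1,US=1,PS=0
  ⇒ phys 0x224C6  [3 reads]
#1 VA=0x5C3E0EB12 (r,user):
  L0 @0x19[23] → 0x24007  P=1,RW=1,US=1,PS=0
  L1 @0x24[31] → 0x25007  P=1,RW=1,US=1,PS=0
  L2 @0x25[14] → 0x28007  P=1,RW=1,US=1,PS=0
  ⇒ phys 0x28B12  [3 reads]
#2 VA=0x782E1731B (r,user):
  L0 @0x19[30] → 0x2A007  P=1,RW=1,US=1,PS=0
  L1 @0x2A[23] → 0x2D007  P=1,RW=1,US=1,PS=0
  L2 @0x2D[23] → 0x2E003  P=1,RW=1,US=0,PS=0
  ⇒ fault: PROTECTION_VIOLATION  — 3 lookups
#3 VA=0x503C0D8A1 (r,user):
  L0 @0x19[20] → 0x32007  P=1,RW=1,US=1,PS=0
  L1 @0x32[30] → 0x33007  P=1,RW=1,US=1,PS=0
  L2 @0x33[13] → 0x34007  P=1,RW=1,US=1,PS=0
  ⇒ phys 0x348A1  [3 reads]

TLB: [["0x6C240F", "0x22"], ["0x5C3E0E", "0x28"], ["0x503C0D", "0x34"]]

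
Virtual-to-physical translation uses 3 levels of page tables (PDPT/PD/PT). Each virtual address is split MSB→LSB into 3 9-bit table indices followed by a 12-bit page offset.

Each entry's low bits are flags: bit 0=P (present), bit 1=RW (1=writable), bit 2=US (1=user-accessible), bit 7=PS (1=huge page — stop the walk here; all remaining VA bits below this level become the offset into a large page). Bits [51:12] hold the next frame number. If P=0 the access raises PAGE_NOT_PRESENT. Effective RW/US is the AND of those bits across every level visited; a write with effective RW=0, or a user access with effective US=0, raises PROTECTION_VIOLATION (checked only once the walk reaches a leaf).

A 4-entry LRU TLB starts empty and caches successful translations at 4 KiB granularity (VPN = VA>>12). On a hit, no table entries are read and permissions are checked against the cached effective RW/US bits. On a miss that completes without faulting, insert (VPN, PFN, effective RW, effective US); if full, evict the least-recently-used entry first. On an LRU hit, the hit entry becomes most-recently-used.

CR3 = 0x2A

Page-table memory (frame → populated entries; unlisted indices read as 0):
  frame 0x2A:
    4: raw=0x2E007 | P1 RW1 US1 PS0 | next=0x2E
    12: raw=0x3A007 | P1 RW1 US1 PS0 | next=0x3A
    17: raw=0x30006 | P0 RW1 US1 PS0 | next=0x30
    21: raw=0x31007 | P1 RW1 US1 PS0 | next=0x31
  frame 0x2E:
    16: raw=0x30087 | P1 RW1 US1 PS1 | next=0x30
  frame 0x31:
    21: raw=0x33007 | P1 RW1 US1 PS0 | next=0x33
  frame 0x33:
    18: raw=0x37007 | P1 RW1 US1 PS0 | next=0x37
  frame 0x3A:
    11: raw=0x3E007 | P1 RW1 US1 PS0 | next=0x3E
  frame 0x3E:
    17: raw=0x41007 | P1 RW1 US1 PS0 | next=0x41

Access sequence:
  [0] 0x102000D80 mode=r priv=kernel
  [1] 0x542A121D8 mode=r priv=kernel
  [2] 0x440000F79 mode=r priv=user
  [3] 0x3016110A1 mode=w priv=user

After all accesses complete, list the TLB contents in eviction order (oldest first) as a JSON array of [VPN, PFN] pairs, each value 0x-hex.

Walk each access:
#0 VA=0x102000D80 (r,kernel):
  L0: frame=0x2A idx=4 entry=0x2E007 [P=1 RW=1 US=1 PS=0]
  L1: frame=0x2E idx=16 entry=0x30087 [P=1 RW=1 US=1 PS=1]
  ⇒ phys 0x30D80 (huge @L1)  [2 reads]
#1 VA=0x542A121D8 (r,kernel):
  L0: frame=0x2A idx=21 entry=0x31007 [P=1 RW=1 US=1 PS=0]
  L1: frame=0x31 idx=21 entry=0x33007 [P=1 RW=1 US=1 PS=0]
  L2: frame=0x33 idx=18 entry=0x37007 [P=1 RW=1 US=1 PS=0]
  ⇒ phys 0x371D8  [3 reads]
#2 VA=0x440000F79 (r,user):
  L0: frame=0x2A idx=17 entry=0x30006 [P=0 RW=1 US=1 PS=0]
  ⇒ fault: PAGE_NOT_PRESENT  — 1 lookups
#3 VA=0x3016110A1 (w,user):
  L0: frame=0x2A idx=12 entry=0x3A007 [P=1 RW=1 US=1 PS=0]
  L1: frame=0x3A idx=11 entry=0x3E007 [P=1 RW=1 US=1 PS=0]
  L2: frame=0x3E idx=17 entry=0x41007 [P=1 RW=1 US=1 PS=0]
  ⇒ phys 0x410A1  [3 reads]

TLB: [["0x102000", "0x30"], ["0x542A12", "0x37"], ["0x301611", "0x41"]]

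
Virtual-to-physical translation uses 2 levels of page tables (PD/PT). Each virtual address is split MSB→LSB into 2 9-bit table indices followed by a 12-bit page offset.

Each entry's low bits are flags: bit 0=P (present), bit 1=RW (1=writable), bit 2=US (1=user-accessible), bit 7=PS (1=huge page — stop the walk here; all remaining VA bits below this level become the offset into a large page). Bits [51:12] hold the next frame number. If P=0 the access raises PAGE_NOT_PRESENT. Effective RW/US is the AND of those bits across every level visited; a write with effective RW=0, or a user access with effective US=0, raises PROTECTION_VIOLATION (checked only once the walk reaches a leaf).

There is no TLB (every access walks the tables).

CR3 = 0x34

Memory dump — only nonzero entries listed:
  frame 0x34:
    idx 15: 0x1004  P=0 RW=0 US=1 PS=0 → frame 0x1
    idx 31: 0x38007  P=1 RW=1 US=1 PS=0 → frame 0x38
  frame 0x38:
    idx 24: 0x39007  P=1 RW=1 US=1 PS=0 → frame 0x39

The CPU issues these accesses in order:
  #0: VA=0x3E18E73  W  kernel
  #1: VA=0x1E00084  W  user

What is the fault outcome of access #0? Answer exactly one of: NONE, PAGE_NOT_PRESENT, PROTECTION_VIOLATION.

Per-access translation:
#0 VA=0x3E18E73 (w,kernel):
  L0 @0x34[31] → 0x38007  P=1,RW=1,US=1,PS=0
  L1 @0x38[24] → 0x39007  P=1,RW=1,US=1,PS=0
  ⇒ phys 0x39E73  [2 reads]
#1 VA=0x1E00084 (w,user):
  L0 @0x34[15] → 0x1004  P=0,RW=0,US=1,PS=0
  → PAGE_NOT_PRESENT  (1 entries read)

Access #0 fault: NONE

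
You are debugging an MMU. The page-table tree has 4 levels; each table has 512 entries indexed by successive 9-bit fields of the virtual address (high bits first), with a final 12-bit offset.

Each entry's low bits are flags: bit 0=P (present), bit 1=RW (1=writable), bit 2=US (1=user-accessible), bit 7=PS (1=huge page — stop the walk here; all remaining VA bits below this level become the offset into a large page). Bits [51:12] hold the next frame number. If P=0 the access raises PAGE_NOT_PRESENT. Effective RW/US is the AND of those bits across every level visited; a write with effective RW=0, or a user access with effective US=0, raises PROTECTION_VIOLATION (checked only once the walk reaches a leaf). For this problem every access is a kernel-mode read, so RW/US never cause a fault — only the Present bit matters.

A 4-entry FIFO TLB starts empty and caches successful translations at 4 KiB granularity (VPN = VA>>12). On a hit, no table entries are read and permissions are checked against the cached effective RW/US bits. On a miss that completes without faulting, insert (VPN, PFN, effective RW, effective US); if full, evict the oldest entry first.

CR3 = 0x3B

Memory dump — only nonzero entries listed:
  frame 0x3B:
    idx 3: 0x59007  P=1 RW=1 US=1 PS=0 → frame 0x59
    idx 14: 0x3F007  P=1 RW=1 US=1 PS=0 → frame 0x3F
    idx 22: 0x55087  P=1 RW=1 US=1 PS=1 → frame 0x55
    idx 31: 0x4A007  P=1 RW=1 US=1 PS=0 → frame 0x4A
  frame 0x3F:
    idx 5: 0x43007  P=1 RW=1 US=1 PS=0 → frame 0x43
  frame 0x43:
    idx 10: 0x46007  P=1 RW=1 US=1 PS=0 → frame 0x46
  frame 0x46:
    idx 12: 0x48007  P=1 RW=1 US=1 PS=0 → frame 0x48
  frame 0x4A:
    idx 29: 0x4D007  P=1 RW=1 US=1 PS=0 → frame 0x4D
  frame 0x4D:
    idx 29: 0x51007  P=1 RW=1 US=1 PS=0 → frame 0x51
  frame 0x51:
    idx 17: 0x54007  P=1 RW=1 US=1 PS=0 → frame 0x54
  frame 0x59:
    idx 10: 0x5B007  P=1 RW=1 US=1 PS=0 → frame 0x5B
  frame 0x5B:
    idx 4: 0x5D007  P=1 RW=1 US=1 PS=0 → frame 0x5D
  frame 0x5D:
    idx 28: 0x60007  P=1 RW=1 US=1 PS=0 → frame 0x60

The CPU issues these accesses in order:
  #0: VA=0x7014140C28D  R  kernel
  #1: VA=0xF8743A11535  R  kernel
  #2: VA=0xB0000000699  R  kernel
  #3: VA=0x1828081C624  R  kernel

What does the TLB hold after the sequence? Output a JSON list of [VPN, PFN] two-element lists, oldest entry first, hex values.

Per-access translation:
#0 VA=0x7014140C28D (r,kernel):
  L0 @0x3B[14] → 0x3F007  P=1,RW=1,US=1,PS=0
  L1 @0x3F[5] → 0x43007  P=1,RW=1,US=1,PS=0
  L2 @0x43[10] → 0x46007  P=1,RW=1,US=1,PS=0
  L3 @0x46[12] → 0x48007  P=1,RW=1,US=1,PS=0
  → PA=0x4828D  (4 entries read)
#1 VA=0xF8743A11535 (r,kernel):
  L0 @0x3B[31] → 0x4A007  P=1,RW=1,US=1,PS=0
  L1 @0x4A[29] → 0x4D007  P=1,RW=1,US=1,PS=0
  L2 @0x4D[29] → 0x51007  P=1,RW=1,US=1,PS=0
  L3 @0x51[17] → 0x54007  P=1,RW=1,US=1,PS=0
  → PA=0x54535  (4 entries read)
#2 VA=0xB0000000699 (r,kernel):
  L0 @0x3B[22] → 0x55087  P=1,RW=1,US=1,PS=1
  → PA=0x55699 (huge @L0)  (1 entries read)
#3 VA=0x1828081C624 (r,kernel):
  L0 @0x3B[3] → 0x59007  P=1,RW=1,US=1,PS=0
  L1 @0x59[10] → 0x5B007  P=1,RW=1,US=1,PS=0
  L2 @0x5B[4] → 0x5D007  P=1,RW=1,US=1,PS=0
  L3 @0x5D[28] → 0x60007  P=1,RW=1,US=1,PS=0
  → PA=0x60624  (4 entries read)

TLB: [["0x7014140C", "0x48"], ["0xF8743A11", "0x54"], ["0xB0000000", "0x55"], ["0x1828081C", "0x60"]]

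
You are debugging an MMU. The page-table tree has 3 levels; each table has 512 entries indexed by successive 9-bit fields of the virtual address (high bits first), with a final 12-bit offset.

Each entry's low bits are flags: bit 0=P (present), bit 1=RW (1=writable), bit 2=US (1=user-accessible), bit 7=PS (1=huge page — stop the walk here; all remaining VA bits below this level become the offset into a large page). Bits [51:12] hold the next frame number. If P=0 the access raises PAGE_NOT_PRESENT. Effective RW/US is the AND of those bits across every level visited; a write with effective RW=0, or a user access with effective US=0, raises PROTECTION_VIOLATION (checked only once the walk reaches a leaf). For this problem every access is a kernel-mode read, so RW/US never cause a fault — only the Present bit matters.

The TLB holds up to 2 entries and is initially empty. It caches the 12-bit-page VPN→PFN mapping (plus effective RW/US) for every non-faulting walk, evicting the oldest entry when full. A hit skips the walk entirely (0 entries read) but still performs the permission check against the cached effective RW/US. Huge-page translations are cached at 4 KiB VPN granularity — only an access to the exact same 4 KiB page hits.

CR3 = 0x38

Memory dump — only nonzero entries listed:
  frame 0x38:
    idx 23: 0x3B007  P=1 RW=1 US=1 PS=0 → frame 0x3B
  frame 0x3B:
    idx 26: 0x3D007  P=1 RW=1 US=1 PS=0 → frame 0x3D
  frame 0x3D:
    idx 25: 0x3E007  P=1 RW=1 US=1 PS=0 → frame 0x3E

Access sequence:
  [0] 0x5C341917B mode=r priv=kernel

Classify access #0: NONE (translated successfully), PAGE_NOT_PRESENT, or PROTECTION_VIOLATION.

Per-access translation:
#0 VA=0x5C341917B (r,kernel):
  L0 @0x38[23] → 0x3B007  P=1,RW=1,US=1,PS=0
  L1 @0x3B[26] → 0x3D007  P=1,RW=1,US=1,PS=0
  L2 @0x3D[25] → 0x3E007  P=1,RW=1,US=1,PS=0
  ⇒ phys 0x3E17B  [3 reads]

Access #0 fault: NONE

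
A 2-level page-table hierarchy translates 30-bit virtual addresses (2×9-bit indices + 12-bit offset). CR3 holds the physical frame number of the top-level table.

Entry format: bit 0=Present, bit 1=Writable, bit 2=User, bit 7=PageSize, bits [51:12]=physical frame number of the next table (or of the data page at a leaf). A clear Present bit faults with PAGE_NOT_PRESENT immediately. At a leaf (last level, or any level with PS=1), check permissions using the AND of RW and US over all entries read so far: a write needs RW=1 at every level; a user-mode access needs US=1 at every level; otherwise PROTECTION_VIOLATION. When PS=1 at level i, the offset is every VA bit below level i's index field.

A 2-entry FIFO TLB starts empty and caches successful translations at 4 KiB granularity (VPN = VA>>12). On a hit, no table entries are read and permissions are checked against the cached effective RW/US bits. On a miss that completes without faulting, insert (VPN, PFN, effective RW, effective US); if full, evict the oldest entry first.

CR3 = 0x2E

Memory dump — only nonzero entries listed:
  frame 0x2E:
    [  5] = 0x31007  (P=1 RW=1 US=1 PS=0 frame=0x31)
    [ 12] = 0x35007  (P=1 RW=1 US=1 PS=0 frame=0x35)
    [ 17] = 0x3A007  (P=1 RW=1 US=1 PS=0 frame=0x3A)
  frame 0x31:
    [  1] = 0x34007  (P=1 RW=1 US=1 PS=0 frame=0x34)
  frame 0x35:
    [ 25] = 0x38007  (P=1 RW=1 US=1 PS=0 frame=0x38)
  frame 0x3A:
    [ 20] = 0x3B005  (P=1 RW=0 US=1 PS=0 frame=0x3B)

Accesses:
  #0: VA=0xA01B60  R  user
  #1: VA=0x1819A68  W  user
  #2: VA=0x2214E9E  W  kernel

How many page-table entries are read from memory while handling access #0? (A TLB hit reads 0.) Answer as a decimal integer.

Per-access translation:
#0 VA=0xA01B60 (r,user):
  L0: frame=0x2E idx=5 entry=0x31007 [P=1 RW=1 US=1 PS=0]
  L1: frame=0x31 idx=1 entry=0x34007 [P=1 RW=1 US=1 PS=0]
  → PA=0x34B60  (2 entries read)
#1 VA=0x1819A68 (w,user):
  L0: frame=0x2E idx=12 entry=0x35007 [P=1 RW=1 US=1 PS=0]
  L1: frame=0x35 idx=25 entry=0x38007 [P=1 RW=1 US=1 PS=0]
  → PA=0x38A68  (2 entries read)
#2 VA=0x2214E9E (w,kernel):
  L0: frame=0x2E idx=17 entry=0x3A007 [P=1 RW=1 US=1 PS=0]
  L1: frame=0x3A idx=20 entry=0x3B005 [P=1 RW=0 US=1 PS=0]
  ✗ PROTECTION_VIOLATION  [2 reads]

Entries read for #0: 2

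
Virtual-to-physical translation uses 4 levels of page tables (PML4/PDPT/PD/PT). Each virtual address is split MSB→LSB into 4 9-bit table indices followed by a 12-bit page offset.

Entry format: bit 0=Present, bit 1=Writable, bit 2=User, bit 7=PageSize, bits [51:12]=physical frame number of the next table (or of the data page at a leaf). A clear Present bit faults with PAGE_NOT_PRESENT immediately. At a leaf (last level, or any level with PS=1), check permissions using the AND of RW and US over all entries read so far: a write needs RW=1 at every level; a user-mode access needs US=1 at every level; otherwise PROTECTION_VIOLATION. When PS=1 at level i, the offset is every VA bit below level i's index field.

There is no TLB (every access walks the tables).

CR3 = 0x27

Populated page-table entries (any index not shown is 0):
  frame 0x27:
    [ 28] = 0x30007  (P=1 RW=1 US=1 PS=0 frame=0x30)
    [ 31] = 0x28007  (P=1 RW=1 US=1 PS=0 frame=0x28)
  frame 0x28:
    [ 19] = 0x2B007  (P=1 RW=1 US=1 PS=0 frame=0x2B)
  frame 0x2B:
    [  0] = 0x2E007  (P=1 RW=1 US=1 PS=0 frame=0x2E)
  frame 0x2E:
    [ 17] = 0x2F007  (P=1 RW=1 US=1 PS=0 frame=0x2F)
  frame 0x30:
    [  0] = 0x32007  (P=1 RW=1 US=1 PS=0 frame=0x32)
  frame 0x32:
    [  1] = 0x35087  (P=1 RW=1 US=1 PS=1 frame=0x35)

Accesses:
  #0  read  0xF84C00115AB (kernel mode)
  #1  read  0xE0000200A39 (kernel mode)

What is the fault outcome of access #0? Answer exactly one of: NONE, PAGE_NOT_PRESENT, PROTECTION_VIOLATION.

Trace:
#0 VA=0xF84C00115AB (r,kernel):
  [0] read 0x27 idx=31: raw=0x28007 flags P=1 W=1 U=1 S=0
  [1] read 0x28 idx=19: raw=0x2B007 flags P=1 W=1 U=1 S=0
  [2] read 0x2B idx=0: raw=0x2E007 flags P=1 W=1 U=1 S=0
  [3] read 0x2E idx=17: raw=0x2F007 flags P=1 W=1 U=1 S=0
  ✓ 0x2F5AB  — 4 lookups
#1 VA=0xE0000200A39 (r,kernel):
  [0] read 0x27 idx=28: raw=0x30007 flags P=1 W=1 U=1 S=0
  [1] read 0x30 idx=0: raw=0x32007 flags P=1 W=1 U=1 S=0
  [2] read 0x32 idx=1: raw=0x35087 flags P=1 W=1 U=1 S=1
  ✓ 0x35A39 (huge @L2)  — 3 lookups

Access #0 fault: NONE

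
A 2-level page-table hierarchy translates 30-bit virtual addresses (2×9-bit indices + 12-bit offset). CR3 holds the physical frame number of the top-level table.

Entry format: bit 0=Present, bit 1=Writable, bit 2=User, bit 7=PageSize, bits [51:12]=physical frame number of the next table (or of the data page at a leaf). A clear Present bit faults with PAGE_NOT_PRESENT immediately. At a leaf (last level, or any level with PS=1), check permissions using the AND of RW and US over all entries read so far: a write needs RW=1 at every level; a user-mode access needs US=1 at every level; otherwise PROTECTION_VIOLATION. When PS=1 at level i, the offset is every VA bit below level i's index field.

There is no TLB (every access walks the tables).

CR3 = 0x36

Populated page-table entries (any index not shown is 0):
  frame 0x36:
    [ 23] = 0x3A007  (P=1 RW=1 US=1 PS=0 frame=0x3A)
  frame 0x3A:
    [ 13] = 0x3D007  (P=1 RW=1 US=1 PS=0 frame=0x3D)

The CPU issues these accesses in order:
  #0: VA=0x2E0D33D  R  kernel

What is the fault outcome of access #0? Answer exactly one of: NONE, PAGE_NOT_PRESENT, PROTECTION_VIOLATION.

Walk each access:
#0 VA=0x2E0D33D (r,kernel):
  [0] read 0x36 idx=23: raw=0x3A007 flags P=1 W=1 U=1 S=0
  [1] read 0x3A idx=13: raw=0x3D007 flags P=1 W=1 U=1 S=0
  ✓ 0x3D33D  — 2 lookups

Access #0 fault: NONE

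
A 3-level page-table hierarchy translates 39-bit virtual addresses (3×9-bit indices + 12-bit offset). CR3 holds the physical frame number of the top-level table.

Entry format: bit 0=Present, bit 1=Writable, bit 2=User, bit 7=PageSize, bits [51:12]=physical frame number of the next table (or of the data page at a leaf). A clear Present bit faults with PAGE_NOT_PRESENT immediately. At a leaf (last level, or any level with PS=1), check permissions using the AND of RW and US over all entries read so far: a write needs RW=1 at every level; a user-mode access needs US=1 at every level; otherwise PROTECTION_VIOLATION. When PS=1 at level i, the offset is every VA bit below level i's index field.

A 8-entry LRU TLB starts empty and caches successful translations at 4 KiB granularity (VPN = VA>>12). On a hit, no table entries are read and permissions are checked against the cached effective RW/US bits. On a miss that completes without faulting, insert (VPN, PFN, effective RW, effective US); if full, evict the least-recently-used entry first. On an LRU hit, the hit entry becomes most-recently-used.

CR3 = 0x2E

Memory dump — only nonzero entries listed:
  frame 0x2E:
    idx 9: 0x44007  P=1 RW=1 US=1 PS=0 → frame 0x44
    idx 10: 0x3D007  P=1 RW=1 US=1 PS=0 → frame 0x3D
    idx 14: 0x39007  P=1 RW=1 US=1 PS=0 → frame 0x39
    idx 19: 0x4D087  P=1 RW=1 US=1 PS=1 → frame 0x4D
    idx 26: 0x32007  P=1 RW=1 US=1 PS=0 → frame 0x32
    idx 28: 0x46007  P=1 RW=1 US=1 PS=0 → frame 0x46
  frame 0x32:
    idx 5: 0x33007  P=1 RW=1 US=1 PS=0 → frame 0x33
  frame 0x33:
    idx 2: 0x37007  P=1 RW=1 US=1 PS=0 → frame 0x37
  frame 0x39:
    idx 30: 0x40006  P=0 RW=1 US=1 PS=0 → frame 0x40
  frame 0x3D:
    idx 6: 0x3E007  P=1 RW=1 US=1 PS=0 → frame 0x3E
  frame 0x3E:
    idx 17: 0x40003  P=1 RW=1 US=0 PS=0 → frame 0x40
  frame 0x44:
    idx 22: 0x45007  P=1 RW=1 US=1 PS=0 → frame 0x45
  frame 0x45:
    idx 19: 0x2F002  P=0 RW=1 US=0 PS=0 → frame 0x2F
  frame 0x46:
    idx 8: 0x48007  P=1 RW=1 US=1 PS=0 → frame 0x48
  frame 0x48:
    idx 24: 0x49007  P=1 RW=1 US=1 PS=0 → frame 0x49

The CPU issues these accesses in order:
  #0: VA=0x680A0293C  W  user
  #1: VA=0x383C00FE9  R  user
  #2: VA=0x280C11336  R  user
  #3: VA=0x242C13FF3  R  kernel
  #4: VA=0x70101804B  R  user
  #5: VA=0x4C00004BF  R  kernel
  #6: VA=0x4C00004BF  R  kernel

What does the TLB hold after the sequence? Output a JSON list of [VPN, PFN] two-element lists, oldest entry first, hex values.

Per-access translation:
#0 VA=0x680A0293C (w,user):
  [0] read 0x2E idx=26: raw=0x32007 flags P=1 W=1 U=1 S=0
  [1] read 0x32 idx=5: raw=0x33007 flags P=1 W=1 U=1 S=0
  [2] read 0x33 idx=2: raw=0x37007 flags P=1 W=1 U=1 S=0
  ✓ 0x3793C  — 3 lookups
#1 VA=0x383C00FE9 (r,user):
  [0] read 0x2E idx=14: raw=0x39007 flags P=1 W=1 U=1 S=0
  [1] read 0x39 idx=30: raw=0x40006 flags P=0 W=1 U=1 S=0
  ⇒ fault: PAGE_NOT_PRESENT  — 2 lookups
#2 VA=0x280C11336 (r,user):
  [0] read 0x2E idx=10: raw=0x3D007 flags P=1 W=1 U=1 S=0
  [1] read 0x3D idx=6: raw=0x3E007 flags P=1 W=1 U=1 S=0
  [2] read 0x3E idx=17: raw=0x40003 flags P=1 W=1 U=0 S=0
  ⇒ fault: PROTECTION_VIOLATION  — 3 lookups
#3 VA=0x242C13FF3 (r,kernel):
  [0] read 0x2E idx=9: raw=0x44007 flags P=1 W=1 U=1 S=0
  [1] read 0x44 idx=22: raw=0x45007 flags P=1 W=1 U=1 S=0
  [2] read 0x45 idx=19: raw=0x2F002 flags P=0 W=1 U=0 S=0
  ⇒ fault: PAGE_NOT_PRESENT  — 3 lookups
#4 VA=0x70101804B (r,user):
  [0] read 0x2E idx=28: raw=0x46007 flags P=1 W=1 U=1 S=0
  [1] read 0x46 idx=8: raw=0x48007 flags P=1 W=1 U=1 S=0
  [2] read 0x48 idx=24: raw=0x49007 flags P=1 W=1 U=1 S=0
  ✓ 0x4904B  — 3 lookups
#5 VA=0x4C00004BF (r,kernel):
  [0] read 0x2E idx=19: raw=0x4D087 flags P=1 W=1 U=1 S=1
  ✓ 0x4D4BF (huge @L0)  — 1 lookups
#6 VA=0x4C00004BF (r,kernel):
  TLB hit vpn=0x4C0000 → PA=0x4D4BF

TLB: [["0x680A02", "0x37"], ["0x701018", "0x49"], ["0x4C0000", "0x4D"]]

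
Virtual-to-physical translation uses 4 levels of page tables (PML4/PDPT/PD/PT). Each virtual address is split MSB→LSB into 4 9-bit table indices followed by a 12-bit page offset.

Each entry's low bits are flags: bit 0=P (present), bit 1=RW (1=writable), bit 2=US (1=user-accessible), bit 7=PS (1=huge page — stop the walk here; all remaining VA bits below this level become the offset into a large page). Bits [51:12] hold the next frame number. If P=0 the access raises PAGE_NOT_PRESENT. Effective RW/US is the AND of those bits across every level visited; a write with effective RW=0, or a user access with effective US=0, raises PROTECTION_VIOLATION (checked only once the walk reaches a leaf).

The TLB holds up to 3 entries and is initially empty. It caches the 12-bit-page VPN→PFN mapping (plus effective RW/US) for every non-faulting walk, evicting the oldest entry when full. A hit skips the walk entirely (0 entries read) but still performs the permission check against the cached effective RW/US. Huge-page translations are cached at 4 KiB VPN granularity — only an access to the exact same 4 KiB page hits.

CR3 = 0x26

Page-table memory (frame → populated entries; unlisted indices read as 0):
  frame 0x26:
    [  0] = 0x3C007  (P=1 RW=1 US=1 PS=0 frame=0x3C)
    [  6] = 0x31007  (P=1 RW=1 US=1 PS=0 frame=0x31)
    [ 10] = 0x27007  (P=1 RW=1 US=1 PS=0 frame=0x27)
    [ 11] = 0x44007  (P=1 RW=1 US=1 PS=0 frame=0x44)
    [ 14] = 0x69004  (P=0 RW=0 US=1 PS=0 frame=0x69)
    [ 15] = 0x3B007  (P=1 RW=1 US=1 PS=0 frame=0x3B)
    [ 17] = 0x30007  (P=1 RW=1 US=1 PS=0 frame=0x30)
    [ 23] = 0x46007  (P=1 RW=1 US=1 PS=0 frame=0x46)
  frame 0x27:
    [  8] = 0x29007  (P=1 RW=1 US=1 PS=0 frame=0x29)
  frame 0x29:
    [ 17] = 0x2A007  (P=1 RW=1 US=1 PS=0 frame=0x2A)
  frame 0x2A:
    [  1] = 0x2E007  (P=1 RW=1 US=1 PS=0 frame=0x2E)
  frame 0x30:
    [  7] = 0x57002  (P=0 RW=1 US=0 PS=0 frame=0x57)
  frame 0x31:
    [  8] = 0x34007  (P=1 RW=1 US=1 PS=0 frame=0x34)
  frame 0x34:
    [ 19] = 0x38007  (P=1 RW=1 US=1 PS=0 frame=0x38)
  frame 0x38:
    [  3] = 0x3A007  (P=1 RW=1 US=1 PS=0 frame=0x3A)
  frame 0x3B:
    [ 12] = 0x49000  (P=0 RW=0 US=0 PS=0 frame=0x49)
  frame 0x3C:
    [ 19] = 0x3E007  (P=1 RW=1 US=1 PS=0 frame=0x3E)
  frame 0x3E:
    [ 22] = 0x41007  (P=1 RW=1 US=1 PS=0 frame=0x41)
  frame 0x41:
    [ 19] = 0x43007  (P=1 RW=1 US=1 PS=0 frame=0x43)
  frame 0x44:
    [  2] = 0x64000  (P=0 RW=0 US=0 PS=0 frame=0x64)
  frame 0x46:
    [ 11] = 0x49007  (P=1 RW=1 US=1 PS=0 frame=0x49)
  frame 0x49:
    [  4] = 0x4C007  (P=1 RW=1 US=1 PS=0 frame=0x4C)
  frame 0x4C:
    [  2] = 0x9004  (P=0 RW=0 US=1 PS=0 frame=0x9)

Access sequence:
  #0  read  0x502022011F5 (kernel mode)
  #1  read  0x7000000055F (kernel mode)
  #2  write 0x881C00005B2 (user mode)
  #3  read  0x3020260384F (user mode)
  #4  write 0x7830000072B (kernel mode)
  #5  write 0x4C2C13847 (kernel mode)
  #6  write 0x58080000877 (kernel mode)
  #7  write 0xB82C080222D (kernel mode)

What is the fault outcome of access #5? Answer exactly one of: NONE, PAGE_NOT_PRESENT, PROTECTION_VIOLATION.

Walk each access:
#0 VA=0x502022011F5 (r,kernel):
  L0 @0x26[10] → 0x27007  P=1,RW=1,US=1,PS=0
  L1 @0x27[8] → 0x29007  P=1,RW=1,US=1,PS=0
  L2 @0x29[17] → 0x2A007  P=1,RW=1,US=1,PS=0
  L3 @0x2A[1] → 0x2E007  P=1,RW=1,US=1,PS=0
  → PA=0x2E1F5  (4 entries read)
#1 VA=0x7000000055F (r,kernel):
  L0 @0x26[14] → 0x69004  P=0,RW=0,US=1,PS=0
  ✗ PAGE_NOT_PRESENT  [1 reads]
#2 VA=0x881C00005B2 (w,user):
  L0 @0x26[17] → 0x30007  P=1,RW=1,US=1,PS=0
  L1 @0x30[7] → 0x57002  P=0,RW=1,US=0,PS=0
  ✗ PAGE_NOT_PRESENT  [2 reads]
#3 VA=0x3020260384F (r,user):
  L0 @0x26[6] → 0x31007  P=1,RW=1,US=1,PS=0
  L1 @0x31[8] → 0x34007  P=1,RW=1,US=1,PS=0
  L2 @0x34[19] → 0x38007  P=1,RW=1,US=1,PS=0
  L3 @0x38[3] → 0x3A007  P=1,RW=1,US=1,PS=0
  → PA=0x3A84F  (4 entries read)
#4 VA=0x7830000072B (w,kernel):
  L0 @0x26[15] → 0x3B007  P=1,RW=1,US=1,PS=0
  L1 @0x3B[12] → 0x49000  P=0,RW=0,US=0,PS=0
  ✗ PAGE_NOT_PRESENT  [2 reads]
#5 VA=0x4C2C13847 (w,kernel):
  L0 @0x26[0] → 0x3C007  P=1,RW=1,US=1,PS=0
  L1 @0x3C[19] → 0x3E007  P=1,RW=1,US=1,PS=0
  L2 @0x3E[22] → 0x41007  P=1,RW=1,US=1,PS=0
  L3 @0x41[19] → 0x43007  P=1,RW=1,US=1,PS=0
  → PA=0x43847  (4 entries read)
#6 VA=0x58080000877 (w,kernel):
  L0 @0x26[11] → 0x44007  P=1,RW=1,US=1,PS=0
  L1 @0x44[2] → 0x64000  P=0,RW=0,US=0,PS=0
  ✗ PAGE_NOT_PRESENT  [2 reads]
#7 VA=0xB82C080222D (w,kernel):
  L0 @0x26[23] → 0x46007  P=1,RW=1,US=1,PS=0
  L1 @0x46[11] → 0x49007  P=1,RW=1,US=1,PS=0
  L2 @0x49[4] → 0x4C007  P=1,RW=1,US=1,PS=0
  L3 @0x4C[2] → 0x9004  P=0,RW=0,US=1,PS=0
  ✗ PAGE_NOT_PRESENT  [4 reads]

Access #5 fault: NONE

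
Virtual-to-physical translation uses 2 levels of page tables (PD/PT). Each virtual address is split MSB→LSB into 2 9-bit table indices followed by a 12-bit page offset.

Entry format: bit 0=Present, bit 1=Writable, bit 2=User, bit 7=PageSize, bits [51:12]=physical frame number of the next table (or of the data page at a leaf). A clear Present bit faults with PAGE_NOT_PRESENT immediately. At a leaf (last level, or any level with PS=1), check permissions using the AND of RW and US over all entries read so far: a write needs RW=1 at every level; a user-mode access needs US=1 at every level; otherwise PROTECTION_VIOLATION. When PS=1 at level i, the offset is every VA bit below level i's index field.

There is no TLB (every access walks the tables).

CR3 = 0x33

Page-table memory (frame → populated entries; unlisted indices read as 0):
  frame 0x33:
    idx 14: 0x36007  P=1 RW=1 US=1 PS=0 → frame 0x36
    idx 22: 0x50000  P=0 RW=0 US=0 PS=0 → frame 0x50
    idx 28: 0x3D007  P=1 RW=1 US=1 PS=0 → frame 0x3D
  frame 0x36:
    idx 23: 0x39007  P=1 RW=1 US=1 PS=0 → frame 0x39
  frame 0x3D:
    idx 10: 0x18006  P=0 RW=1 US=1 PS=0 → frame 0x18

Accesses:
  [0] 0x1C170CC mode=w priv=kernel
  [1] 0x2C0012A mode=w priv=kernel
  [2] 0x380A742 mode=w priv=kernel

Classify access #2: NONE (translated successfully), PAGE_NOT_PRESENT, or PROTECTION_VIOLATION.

Trace:
#0 VA=0x1C170CC (w,kernel):
  [0] read 0x33 idx=14: raw=0x36007 flags P=1 W=1 U=1 S=0
  [1] read 0x36 idx=23: raw=0x39007 flags P=1 W=1 U=1 S=0
  ⇒ phys 0x390CC  [2 reads]
#1 VA=0x2C0012A (w,kernel):
  [0] read 0x33 idx=22: raw=0x50000 flags P=0 W=0 U=0 S=0
  → PAGE_NOT_PRESENT  (1 entries read)
#2 VA=0x380A742 (w,kernel):
  [0] read 0x33 idx=28: raw=0x3D007 flags P=1 W=1 U=1 S=0
  [1] read 0x3D idx=10: raw=0x18006 flags P=0 W=1 U=1 S=0
  → PAGE_NOT_PRESENT  (2 entries read)

Access #2 fault: PAGE_NOT_PRESENT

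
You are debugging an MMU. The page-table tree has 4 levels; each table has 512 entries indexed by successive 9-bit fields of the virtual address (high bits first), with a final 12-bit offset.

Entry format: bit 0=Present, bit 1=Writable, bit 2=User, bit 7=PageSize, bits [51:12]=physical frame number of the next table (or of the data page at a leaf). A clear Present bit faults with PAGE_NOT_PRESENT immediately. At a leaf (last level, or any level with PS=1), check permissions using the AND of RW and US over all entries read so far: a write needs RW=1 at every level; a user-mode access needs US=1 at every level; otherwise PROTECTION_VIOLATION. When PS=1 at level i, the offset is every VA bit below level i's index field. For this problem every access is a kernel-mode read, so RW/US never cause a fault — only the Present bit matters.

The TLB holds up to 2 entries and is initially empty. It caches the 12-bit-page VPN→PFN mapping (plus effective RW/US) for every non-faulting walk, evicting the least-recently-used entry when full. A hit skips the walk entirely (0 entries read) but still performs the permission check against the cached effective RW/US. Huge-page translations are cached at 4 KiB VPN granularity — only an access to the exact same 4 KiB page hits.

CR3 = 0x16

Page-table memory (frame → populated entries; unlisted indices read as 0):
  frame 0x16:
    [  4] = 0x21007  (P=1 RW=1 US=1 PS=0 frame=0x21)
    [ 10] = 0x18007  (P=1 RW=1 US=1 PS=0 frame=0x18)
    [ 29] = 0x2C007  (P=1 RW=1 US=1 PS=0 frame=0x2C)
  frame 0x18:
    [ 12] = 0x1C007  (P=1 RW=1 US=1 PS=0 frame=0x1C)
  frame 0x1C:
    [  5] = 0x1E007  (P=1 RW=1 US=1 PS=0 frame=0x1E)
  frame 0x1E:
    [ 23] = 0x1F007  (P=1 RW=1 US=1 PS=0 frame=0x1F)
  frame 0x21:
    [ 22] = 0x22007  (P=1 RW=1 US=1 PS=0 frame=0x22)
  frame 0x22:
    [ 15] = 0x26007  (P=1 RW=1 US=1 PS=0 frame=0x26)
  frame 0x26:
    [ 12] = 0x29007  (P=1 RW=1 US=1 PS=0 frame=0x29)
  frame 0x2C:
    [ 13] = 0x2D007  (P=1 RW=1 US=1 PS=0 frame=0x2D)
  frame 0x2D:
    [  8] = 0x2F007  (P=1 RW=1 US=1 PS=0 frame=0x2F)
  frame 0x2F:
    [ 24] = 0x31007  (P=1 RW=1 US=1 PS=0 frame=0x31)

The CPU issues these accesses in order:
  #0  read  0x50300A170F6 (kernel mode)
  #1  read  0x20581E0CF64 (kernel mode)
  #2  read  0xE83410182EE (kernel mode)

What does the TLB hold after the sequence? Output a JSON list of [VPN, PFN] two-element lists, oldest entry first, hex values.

Walk each access:
#0 VA=0x50300A170F6 (r,kernel):
  L0 @0x16[10] → 0x18007  P=1,RW=1,US=1,PS=0
  L1 @0x18[12] → 0x1C007  P=1,RW=1,US=1,PS=0
  L2 @0x1C[5] → 0x1E007  P=1,RW=1,US=1,PS=0
  L3 @0x1E[23] → 0x1F007  P=1,RW=1,US=1,PS=0
  ✓ 0x1F0F6  — 4 lookups
#1 VA=0x20581E0CF64 (r,kernel):
  L0 @0x16[4] → 0x21007  P=1,RW=1,US=1,PS=0
  L1 @0x21[22] → 0x22007  P=1,RW=1,US=1,PS=0
  L2 @0x22[15] → 0x26007  P=1,RW=1,US=1,PS=0
  L3 @0x26[12] → 0x29007  P=1,RW=1,US=1,PS=0
  ✓ 0x29F64  — 4 lookups
#2 VA=0xE83410182EE (r,kernel):
  L0 @0x16[29] → 0x2C007  P=1,RW=1,US=1,PS=0
  L1 @0x2C[13] → 0x2D007  P=1,RW=1,US=1,PS=0
  L2 @0x2D[8] → 0x2F007  P=1,RW=1,US=1,PS=0
  L3 @0x2F[24] → 0x31007  P=1,RW=1,US=1,PS=0
  ✓ 0x312EE  — 4 lookups

TLB: [["0x20581E0C", "0x29"], ["0xE8341018", "0x31"]]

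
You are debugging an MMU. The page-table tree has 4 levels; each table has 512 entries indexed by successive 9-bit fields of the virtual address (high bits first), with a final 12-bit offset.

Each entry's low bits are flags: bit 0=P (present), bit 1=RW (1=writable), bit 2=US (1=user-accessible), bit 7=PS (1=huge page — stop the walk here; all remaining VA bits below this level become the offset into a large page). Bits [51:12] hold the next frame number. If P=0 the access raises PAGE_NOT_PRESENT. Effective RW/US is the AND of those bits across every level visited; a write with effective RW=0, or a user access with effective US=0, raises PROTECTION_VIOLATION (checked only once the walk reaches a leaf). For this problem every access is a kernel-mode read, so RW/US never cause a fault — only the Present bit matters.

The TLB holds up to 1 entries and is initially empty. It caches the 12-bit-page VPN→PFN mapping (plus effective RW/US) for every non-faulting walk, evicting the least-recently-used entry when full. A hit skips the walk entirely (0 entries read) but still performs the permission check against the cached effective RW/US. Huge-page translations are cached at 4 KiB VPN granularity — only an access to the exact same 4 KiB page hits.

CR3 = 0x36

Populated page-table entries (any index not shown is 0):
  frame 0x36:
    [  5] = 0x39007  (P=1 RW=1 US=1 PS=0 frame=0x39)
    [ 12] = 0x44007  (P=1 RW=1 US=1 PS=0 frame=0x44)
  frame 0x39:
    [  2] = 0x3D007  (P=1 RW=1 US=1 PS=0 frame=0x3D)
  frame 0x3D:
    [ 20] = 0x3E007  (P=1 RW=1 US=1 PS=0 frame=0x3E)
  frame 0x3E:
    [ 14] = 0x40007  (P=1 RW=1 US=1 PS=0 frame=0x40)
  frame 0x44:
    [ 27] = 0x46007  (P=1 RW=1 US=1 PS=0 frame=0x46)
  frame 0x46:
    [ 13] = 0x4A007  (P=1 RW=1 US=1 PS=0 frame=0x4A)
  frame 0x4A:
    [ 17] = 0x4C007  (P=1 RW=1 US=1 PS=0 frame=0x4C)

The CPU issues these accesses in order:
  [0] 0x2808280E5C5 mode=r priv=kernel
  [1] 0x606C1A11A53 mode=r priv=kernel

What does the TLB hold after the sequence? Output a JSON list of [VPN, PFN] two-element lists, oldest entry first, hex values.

Trace:
#0 VA=0x2808280E5C5 (r,kernel):
  lvl0: tbl 0x36, slot 5 ⇒ 0x39007 (P1/RW1/US1/PS0)
  lvl1: tbl 0x39, slot 2 ⇒ 0x3D007 (P1/RW1/US1/PS0)
  lvl2: tbl 0x3D, slot 20 ⇒ 0x3E007 (P1/RW1/US1/PS0)
  lvl3: tbl 0x3E, slot 14 ⇒ 0x40007 (P1/RW1/US1/PS0)
  → PA=0x405C5  (4 entries read)
#1 VA=0x606C1A11A53 (r,kernel):
  lvl0: tbl 0x36, slot 12 ⇒ 0x44007 (P1/RW1/US1/PS0)
  lvl1: tbl 0x44, slot 27 ⇒ 0x46007 (P1/RW1/US1/PS0)
  lvl2: tbl 0x46, slot 13 ⇒ 0x4A007 (P1/RW1/US1/PS0)
  lvl3: tbl 0x4A, slot 17 ⇒ 0x4C007 (P1/RW1/US1/PS0)
  → PA=0x4CA53  (4 entries read)

TLB: [["0x606C1A11", "0x4C"]]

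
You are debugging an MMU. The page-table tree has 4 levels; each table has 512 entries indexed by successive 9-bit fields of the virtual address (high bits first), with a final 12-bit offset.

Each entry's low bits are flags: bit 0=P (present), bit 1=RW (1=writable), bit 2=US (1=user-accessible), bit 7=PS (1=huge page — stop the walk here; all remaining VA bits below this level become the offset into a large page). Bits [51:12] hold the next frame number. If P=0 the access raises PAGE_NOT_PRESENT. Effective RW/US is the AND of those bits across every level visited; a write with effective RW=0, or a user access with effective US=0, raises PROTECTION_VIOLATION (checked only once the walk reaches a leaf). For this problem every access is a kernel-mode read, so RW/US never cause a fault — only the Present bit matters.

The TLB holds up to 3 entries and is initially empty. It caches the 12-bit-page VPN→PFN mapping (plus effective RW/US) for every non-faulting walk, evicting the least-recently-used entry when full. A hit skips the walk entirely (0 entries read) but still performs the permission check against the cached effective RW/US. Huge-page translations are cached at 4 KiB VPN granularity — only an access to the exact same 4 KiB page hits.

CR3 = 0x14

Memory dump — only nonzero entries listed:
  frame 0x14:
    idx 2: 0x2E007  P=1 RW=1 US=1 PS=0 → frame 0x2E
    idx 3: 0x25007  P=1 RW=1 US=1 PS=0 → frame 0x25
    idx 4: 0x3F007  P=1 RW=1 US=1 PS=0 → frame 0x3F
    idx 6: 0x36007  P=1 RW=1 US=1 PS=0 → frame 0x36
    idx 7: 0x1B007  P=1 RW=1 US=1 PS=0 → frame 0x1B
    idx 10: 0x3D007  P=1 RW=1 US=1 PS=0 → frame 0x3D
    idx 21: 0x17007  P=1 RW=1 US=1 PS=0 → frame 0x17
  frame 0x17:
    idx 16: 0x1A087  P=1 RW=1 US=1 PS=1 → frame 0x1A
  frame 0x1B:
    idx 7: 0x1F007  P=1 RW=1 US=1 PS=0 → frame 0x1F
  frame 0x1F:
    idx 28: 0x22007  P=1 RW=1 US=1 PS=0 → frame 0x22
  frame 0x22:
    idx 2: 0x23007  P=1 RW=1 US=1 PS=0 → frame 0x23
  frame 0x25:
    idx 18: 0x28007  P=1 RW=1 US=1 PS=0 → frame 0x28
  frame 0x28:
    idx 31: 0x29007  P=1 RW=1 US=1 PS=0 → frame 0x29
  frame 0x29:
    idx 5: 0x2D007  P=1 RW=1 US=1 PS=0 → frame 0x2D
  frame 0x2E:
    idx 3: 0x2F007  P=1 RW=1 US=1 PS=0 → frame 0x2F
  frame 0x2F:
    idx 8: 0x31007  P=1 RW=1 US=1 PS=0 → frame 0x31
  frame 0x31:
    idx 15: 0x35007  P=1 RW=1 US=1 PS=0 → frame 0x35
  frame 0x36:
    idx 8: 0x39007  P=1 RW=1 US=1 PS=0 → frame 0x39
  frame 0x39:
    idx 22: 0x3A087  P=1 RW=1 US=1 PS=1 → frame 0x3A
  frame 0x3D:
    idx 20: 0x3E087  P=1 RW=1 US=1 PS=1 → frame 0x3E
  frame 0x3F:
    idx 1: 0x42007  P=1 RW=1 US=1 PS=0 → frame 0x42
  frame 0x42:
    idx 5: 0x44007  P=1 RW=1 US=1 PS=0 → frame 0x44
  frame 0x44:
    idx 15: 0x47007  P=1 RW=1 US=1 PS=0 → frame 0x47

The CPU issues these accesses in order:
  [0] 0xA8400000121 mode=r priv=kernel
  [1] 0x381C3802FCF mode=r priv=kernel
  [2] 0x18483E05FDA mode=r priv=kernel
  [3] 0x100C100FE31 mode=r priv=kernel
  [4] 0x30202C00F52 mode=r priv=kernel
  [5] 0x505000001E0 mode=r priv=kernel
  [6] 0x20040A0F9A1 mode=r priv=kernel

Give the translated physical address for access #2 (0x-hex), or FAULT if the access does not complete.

Per-access translation:
#0 VA=0xA8400000121 (r,kernel):
  L0: frame=0x14 idx=21 entry=0x17007 [P=1 RW=1 US=1 PS=0]
  L1: frame=0x17 idx=16 entry=0x1A087 [P=1 RW=1 US=1 PS=1]
  → PA=0x1A121 (huge @L1)  (2 entries read)
#1 VA=0x381C3802FCF (r,kernel):
  L0: frame=0x14 idx=7 entry=0x1B007 [P=1 RW=1 US=1 PS=0]
  L1: frame=0x1B idx=7 entry=0x1F007 [P=1 RW=1 US=1 PS=0]
  L2: frame=0x1F idx=28 entry=0x22007 [P=1 RW=1 US=1 PS=0]
  L3: frame=0x22 idx=2 entry=0x23007 [P=1 RW=1 US=1 PS=0]
  → PA=0x23FCF  (4 entries read)
#2 VA=0x18483E05FDA (r,kernel):
  L0: frame=0x14 idx=3 entry=0x25007 [P=1 RW=1 US=1 PS=0]
  L1: frame=0x25 idx=18 entry=0x28007 [P=1 RW=1 US=1 PS=0]
  L2: frame=0x28 idx=31 entry=0x29007 [P=1 RW=1 US=1 PS=0]
  L3: frame=0x29 idx=5 entry=0x2D007 [P=1 RW=1 US=1 PS=0]
  → PA=0x2DFDA  (4 entries read)
#3 VA=0x100C100FE31 (r,kernel):
  L0: frame=0x14 idx=2 entry=0x2E007 [P=1 RW=1 US=1 PS=0]
  L1: frame=0x2E idx=3 entry=0x2F007 [P=1 RW=1 US=1 PS=0]
  L2: frame=0x2F idx=8 entry=0x31007 [P=1 RW=1 US=1 PS=0]
  L3: frame=0x31 idx=15 entry=0x35007 [P=1 RW=1 US=1 PS=0]
  → PA=0x35E31  (4 entries read)
#4 VA=0x30202C00F52 (r,kernel):
  L0: frame=0x14 idx=6 entry=0x36007 [P=1 RW=1 US=1 PS=0]
  L1: frame=0x36 idx=8 entry=0x39007 [P=1 RW=1 US=1 PS=0]
  L2: frame=0x39 idx=22 entry=0x3A087 [P=1 RW=1 US=1 PS=1]
  → PA=0x3AF52 (huge @L2)  (3 entries read)
#5 VA=0x505000001E0 (r,kernel):
  L0: frame=0x14 idx=10 entry=0x3D007 [P=1 RW=1 US=1 PS=0]
  L1: frame=0x3D idx=20 entry=0x3E087 [P=1 RW=1 US=1 PS=1]
  → PA=0x3E1E0 (huge @L1)  (2 entries read)
#6 VA=0x20040A0F9A1 (r,kernel):
  L0: frame=0x14 idx=4 entry=0x3F007 [P=1 RW=1 US=1 PS=0]
  L1: frame=0x3F idx=1 entry=0x42007 [P=1 RW=1 US=1 PS=0]
  L2: frame=0x42 idx=5 entry=0x44007 [P=1 RW=1 US=1 PS=0]
  L3: frame=0x44 idx=15 entry=0x47007 [P=1 RW=1 US=1 PS=0]
  → PA=0x479A1  (4 entries read)

Access #2 PA: 0x2DFDA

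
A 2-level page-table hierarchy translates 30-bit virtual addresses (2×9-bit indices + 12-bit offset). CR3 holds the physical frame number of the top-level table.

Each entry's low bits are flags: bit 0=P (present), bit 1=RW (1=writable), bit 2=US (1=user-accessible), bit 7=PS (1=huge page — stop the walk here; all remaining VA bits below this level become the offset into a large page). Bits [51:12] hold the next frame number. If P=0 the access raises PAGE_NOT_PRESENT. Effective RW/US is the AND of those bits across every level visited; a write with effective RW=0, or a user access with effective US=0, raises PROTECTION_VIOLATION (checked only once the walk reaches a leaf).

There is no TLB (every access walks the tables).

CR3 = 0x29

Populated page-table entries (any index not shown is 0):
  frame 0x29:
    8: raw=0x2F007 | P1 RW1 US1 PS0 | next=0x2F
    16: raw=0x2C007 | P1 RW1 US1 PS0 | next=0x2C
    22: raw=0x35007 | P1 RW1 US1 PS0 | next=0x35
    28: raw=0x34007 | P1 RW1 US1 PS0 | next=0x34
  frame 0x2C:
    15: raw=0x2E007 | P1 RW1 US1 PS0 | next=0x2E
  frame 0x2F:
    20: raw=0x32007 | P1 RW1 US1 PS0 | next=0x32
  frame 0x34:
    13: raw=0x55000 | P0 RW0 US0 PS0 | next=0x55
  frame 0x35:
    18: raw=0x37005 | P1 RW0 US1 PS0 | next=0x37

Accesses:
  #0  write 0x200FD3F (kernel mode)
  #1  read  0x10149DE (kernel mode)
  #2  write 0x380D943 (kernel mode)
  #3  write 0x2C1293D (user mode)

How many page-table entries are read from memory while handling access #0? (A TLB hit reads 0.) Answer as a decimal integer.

Per-access translation:
#0 VA=0x200FD3F (w,kernel):
  L0 @0x29[16] → 0x2C007  P=1,RW=1,US=1,PS=0
  L1 @0x2C[15] → 0x2E007  P=1,RW=1,US=1,PS=0
  ✓ 0x2ED3F  — 2 lookups
#1 VA=0x10149DE (r,kernel):
  L0 @0x29[8] → 0x2F007  P=1,RW=1,US=1,PS=0
  L1 @0x2F[20] → 0x32007  P=1,RW=1,US=1,PS=0
  ✓ 0x329DE  — 2 lookups
#2 VA=0x380D943 (w,kernel):
  L0 @0x29[28] → 0x34007  P=1,RW=1,US=1,PS=0
  L1 @0x34[13] → 0x55000  P=0,RW=0,US=0,PS=0
  → PAGE_NOT_PRESENT  (2 entries read)
#3 VA=0x2C1293D (w,user):
  L0 @0x29[22] → 0x35007  P=1,RW=1,US=1,PS=0
  L1 @0x35[18] → 0x37005  P=1,RW=0,US=1,PS=0
  → PROTECTION_VIOLATION  (2 entries read)

Entries read for #0: 2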